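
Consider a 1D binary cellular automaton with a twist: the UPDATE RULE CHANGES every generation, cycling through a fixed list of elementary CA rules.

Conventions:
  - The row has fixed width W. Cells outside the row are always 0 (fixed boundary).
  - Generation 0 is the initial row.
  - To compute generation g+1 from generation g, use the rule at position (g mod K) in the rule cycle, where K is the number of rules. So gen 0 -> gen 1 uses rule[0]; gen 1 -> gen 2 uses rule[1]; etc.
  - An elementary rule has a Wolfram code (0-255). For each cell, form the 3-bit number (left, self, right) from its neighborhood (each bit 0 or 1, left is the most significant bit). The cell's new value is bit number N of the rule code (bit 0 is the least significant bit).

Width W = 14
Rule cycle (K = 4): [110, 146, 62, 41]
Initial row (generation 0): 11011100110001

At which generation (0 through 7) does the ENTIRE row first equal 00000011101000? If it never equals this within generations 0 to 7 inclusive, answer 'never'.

Answer: never

Derivation:
Gen 0: 11011100110001
Gen 1 (rule 110): 11110101110011
Gen 2 (rule 146): 01100000101100
Gen 3 (rule 62): 11010001111010
Gen 4 (rule 41): 10100101000100
Gen 5 (rule 110): 11101111001100
Gen 6 (rule 146): 01000110110010
Gen 7 (rule 62): 11101101101111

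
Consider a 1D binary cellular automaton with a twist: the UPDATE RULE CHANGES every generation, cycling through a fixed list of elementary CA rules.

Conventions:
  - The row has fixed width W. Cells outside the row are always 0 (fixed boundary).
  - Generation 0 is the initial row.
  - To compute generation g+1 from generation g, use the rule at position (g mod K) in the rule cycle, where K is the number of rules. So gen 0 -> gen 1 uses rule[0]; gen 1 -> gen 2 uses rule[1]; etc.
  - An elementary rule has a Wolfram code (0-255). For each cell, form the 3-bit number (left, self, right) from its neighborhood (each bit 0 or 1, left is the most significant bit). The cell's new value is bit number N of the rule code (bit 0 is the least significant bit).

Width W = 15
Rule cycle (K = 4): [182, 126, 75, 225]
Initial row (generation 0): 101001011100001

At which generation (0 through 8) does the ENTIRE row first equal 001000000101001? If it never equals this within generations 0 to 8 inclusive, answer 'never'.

Answer: 7

Derivation:
Gen 0: 101001011100001
Gen 1 (rule 182): 111111101010011
Gen 2 (rule 126): 100000111111111
Gen 3 (rule 75): 001111100000001
Gen 4 (rule 225): 100111101111100
Gen 5 (rule 182): 111011010111010
Gen 6 (rule 126): 101111111101111
Gen 7 (rule 75): 001000000101001
Gen 8 (rule 225): 100011110010000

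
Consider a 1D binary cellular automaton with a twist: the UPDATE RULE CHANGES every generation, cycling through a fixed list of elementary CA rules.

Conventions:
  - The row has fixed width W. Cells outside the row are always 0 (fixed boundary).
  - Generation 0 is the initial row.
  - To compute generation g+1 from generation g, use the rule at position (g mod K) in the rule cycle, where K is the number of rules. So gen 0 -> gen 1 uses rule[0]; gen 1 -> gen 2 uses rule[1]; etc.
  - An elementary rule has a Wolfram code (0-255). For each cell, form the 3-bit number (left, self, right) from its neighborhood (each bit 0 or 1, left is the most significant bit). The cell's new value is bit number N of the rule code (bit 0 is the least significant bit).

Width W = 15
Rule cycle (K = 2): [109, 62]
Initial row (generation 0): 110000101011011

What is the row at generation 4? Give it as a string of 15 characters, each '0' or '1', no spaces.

Answer: 100000011000000

Derivation:
Gen 0: 110000101011011
Gen 1 (rule 109): 110110111111111
Gen 2 (rule 62): 101101100000000
Gen 3 (rule 109): 111111101111111
Gen 4 (rule 62): 100000011000000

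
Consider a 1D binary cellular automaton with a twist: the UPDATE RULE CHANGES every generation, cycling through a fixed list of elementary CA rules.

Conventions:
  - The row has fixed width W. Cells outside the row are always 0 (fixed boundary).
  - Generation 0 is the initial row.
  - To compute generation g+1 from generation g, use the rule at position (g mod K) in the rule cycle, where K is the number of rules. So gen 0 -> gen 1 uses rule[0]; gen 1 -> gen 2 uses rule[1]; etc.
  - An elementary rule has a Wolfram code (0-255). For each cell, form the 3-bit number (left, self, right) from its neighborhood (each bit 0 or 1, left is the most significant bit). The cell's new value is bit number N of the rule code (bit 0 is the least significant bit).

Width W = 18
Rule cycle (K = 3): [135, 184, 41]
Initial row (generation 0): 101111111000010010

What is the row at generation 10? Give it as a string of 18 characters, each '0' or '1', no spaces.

Gen 0: 101111111000010010
Gen 1 (rule 135): 100111110011110110
Gen 2 (rule 184): 010111101011101101
Gen 3 (rule 41): 001100010110011010
Gen 4 (rule 135): 110001110000100010
Gen 5 (rule 184): 101001101000010001
Gen 6 (rule 41): 010001010011000100
Gen 7 (rule 135): 110111010100011101
Gen 8 (rule 184): 101110101010011010
Gen 9 (rule 41): 011001010100010100
Gen 10 (rule 135): 100011010101110101

Answer: 100011010101110101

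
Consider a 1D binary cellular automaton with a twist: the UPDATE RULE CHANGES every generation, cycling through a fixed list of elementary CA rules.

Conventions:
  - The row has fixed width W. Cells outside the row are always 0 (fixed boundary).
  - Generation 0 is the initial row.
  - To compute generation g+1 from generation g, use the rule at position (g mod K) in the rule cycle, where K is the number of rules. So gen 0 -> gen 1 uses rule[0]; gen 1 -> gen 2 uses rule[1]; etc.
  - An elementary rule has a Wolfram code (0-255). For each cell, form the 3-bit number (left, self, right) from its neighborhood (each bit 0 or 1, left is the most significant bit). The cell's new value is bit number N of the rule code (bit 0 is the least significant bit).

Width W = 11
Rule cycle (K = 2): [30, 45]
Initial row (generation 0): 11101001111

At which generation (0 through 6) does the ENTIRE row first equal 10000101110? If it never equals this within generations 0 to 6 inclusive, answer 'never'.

Answer: 5

Derivation:
Gen 0: 11101001111
Gen 1 (rule 30): 10001111000
Gen 2 (rule 45): 10101000011
Gen 3 (rule 30): 10101100110
Gen 4 (rule 45): 11111000100
Gen 5 (rule 30): 10000101110
Gen 6 (rule 45): 10110111000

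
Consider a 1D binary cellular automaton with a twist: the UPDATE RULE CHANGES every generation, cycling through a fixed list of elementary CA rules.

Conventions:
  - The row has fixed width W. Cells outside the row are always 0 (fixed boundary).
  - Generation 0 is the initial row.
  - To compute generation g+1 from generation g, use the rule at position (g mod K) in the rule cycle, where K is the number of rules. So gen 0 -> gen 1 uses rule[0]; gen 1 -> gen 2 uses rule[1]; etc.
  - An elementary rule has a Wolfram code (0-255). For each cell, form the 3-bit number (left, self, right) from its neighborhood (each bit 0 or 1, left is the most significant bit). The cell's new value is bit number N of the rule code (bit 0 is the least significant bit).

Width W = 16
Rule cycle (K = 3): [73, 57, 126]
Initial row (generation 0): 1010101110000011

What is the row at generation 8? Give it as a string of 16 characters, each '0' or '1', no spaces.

Gen 0: 1010101110000011
Gen 1 (rule 73): 0000001010111011
Gen 2 (rule 57): 1111100101100110
Gen 3 (rule 126): 1000111111111111
Gen 4 (rule 73): 0010100000000001
Gen 5 (rule 57): 1001011111111100
Gen 6 (rule 126): 1111110000000110
Gen 7 (rule 73): 1000010111110110
Gen 8 (rule 57): 0111001100001101

Answer: 0111001100001101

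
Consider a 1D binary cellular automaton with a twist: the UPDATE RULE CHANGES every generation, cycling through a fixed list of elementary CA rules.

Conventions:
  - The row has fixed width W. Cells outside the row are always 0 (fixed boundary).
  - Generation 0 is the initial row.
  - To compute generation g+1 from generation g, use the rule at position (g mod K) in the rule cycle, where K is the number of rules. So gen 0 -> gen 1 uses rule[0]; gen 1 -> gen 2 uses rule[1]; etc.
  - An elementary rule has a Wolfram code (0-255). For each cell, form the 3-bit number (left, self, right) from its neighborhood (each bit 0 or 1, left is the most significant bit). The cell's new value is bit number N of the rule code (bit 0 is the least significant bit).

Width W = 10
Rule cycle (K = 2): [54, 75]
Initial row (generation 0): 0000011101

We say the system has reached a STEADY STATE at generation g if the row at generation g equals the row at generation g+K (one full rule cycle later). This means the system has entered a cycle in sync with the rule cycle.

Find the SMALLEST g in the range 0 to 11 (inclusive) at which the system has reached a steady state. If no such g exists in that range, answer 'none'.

Answer: 10

Derivation:
Gen 0: 0000011101
Gen 1 (rule 54): 0000100011
Gen 2 (rule 75): 1111001111
Gen 3 (rule 54): 0000110000
Gen 4 (rule 75): 1111110111
Gen 5 (rule 54): 0000001000
Gen 6 (rule 75): 1111110011
Gen 7 (rule 54): 0000001100
Gen 8 (rule 75): 1111111101
Gen 9 (rule 54): 0000000011
Gen 10 (rule 75): 1111111111
Gen 11 (rule 54): 0000000000
Gen 12 (rule 75): 1111111111
Gen 13 (rule 54): 0000000000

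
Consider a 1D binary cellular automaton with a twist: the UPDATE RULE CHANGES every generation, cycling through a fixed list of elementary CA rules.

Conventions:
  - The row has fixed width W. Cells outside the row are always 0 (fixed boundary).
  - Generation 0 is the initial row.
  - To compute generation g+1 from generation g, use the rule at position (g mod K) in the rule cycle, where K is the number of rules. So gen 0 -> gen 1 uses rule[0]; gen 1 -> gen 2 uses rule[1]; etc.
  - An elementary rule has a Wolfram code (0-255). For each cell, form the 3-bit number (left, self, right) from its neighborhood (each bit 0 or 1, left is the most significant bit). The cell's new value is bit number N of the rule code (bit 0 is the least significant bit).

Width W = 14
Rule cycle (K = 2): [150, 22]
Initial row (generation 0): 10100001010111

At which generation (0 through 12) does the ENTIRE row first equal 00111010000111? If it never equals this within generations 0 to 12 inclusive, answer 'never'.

Answer: never

Derivation:
Gen 0: 10100001010111
Gen 1 (rule 150): 10110011010010
Gen 2 (rule 22): 10001100011111
Gen 3 (rule 150): 11010010101110
Gen 4 (rule 22): 00011110100001
Gen 5 (rule 150): 00101100110011
Gen 6 (rule 22): 01100011001100
Gen 7 (rule 150): 10010100110010
Gen 8 (rule 22): 11110111001111
Gen 9 (rule 150): 01100010110110
Gen 10 (rule 22): 10010110000001
Gen 11 (rule 150): 11110001000011
Gen 12 (rule 22): 00001011100100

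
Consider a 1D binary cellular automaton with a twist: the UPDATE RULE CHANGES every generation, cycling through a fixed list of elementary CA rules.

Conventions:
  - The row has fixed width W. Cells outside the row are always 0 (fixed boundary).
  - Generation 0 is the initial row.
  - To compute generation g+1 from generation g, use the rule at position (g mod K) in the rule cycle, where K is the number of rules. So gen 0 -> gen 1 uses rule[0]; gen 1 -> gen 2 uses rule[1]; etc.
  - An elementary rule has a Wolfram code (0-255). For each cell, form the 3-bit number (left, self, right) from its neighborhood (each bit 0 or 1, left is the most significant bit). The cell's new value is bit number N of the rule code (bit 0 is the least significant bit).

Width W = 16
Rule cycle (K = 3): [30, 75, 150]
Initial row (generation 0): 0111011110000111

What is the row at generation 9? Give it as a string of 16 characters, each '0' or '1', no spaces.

Answer: 0000100100000001

Derivation:
Gen 0: 0111011110000111
Gen 1 (rule 30): 1100010001001100
Gen 2 (rule 75): 1101100110011101
Gen 3 (rule 150): 0000011001101001
Gen 4 (rule 30): 0000110111001111
Gen 5 (rule 75): 1111110101011001
Gen 6 (rule 150): 0111100101000111
Gen 7 (rule 30): 1100011101101100
Gen 8 (rule 75): 1101110101101101
Gen 9 (rule 150): 0000100100000001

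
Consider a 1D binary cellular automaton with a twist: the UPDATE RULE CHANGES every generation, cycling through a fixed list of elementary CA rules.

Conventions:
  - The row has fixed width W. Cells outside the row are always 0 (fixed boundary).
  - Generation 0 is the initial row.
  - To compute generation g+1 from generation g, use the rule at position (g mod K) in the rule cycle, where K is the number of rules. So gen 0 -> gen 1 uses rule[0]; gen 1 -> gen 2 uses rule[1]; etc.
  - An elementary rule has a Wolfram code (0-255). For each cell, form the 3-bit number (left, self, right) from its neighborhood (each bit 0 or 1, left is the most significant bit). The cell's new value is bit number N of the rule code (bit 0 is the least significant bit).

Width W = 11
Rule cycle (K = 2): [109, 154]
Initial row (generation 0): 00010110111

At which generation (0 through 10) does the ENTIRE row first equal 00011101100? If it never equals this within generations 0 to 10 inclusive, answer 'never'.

Gen 0: 00010110111
Gen 1 (rule 109): 11011111101
Gen 2 (rule 154): 10011111000
Gen 3 (rule 109): 10010001011
Gen 4 (rule 154): 01101010010
Gen 5 (rule 109): 01111110010
Gen 6 (rule 154): 11111101101
Gen 7 (rule 109): 10000111111
Gen 8 (rule 154): 01001111110
Gen 9 (rule 109): 01001000010
Gen 10 (rule 154): 10110100101

Answer: never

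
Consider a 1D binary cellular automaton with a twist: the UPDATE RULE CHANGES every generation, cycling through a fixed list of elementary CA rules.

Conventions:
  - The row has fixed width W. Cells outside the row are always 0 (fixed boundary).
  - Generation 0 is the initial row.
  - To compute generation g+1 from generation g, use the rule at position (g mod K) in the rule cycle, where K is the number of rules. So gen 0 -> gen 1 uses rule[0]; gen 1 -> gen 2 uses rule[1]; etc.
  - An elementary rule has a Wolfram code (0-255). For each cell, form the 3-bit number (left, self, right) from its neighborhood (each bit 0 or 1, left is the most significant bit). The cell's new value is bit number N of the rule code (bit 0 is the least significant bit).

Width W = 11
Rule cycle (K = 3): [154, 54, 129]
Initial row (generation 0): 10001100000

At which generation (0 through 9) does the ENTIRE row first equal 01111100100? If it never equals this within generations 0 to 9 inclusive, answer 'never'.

Gen 0: 10001100000
Gen 1 (rule 154): 01011010000
Gen 2 (rule 54): 11100111000
Gen 3 (rule 129): 01000010011
Gen 4 (rule 154): 10100101110
Gen 5 (rule 54): 11111110001
Gen 6 (rule 129): 01111100100
Gen 7 (rule 154): 11111011010
Gen 8 (rule 54): 00000100111
Gen 9 (rule 129): 11110000010

Answer: 6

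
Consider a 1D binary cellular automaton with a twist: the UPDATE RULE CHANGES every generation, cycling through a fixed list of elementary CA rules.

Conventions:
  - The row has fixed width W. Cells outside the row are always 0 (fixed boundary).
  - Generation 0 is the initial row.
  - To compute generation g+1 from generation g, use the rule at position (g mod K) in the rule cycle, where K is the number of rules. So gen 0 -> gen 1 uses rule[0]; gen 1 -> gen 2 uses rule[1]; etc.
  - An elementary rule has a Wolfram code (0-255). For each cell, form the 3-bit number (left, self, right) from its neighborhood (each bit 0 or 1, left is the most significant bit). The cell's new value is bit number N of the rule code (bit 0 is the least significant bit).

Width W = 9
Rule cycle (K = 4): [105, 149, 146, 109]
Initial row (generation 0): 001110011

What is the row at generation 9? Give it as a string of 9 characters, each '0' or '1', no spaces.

Gen 0: 001110011
Gen 1 (rule 105): 101010011
Gen 2 (rule 149): 101011000
Gen 3 (rule 146): 000000100
Gen 4 (rule 109): 111110101
Gen 5 (rule 105): 100011010
Gen 6 (rule 149): 111000011
Gen 7 (rule 146): 010100100
Gen 8 (rule 109): 011100101
Gen 9 (rule 105): 010100010

Answer: 010100010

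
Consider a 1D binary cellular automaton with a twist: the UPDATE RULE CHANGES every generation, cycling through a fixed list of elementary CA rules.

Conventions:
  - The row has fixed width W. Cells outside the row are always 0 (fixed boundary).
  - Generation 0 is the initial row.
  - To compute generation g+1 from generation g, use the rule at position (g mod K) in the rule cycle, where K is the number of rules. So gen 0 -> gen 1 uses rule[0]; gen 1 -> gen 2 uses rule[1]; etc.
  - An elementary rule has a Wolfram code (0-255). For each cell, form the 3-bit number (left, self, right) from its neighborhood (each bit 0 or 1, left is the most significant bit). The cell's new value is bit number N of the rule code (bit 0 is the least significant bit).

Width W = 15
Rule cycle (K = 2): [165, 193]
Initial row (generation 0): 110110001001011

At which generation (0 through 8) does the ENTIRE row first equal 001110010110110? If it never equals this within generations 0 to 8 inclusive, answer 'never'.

Gen 0: 110110001001011
Gen 1 (rule 165): 001000101001100
Gen 2 (rule 193): 100010000000101
Gen 3 (rule 165): 101010111110111
Gen 4 (rule 193): 000000011110011
Gen 5 (rule 165): 111111001100000
Gen 6 (rule 193): 011111000101111
Gen 7 (rule 165): 001110010110110
Gen 8 (rule 193): 100110000010010

Answer: 7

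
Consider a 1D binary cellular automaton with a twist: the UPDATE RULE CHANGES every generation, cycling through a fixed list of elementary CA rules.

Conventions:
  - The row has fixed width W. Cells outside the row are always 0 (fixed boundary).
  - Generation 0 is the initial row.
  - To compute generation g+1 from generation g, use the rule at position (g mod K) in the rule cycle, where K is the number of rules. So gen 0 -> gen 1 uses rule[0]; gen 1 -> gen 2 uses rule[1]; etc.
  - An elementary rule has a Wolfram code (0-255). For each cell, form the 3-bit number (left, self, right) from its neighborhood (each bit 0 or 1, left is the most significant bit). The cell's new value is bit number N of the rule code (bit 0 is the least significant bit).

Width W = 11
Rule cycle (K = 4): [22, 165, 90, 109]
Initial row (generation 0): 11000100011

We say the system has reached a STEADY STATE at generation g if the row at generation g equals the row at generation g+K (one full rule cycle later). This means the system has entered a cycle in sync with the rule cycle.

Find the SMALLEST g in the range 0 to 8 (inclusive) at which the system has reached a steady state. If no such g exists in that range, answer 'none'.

Answer: 2

Derivation:
Gen 0: 11000100011
Gen 1 (rule 22): 00101110100
Gen 2 (rule 165): 10110101101
Gen 3 (rule 90): 00110001100
Gen 4 (rule 109): 10110101101
Gen 5 (rule 22): 10000100001
Gen 6 (rule 165): 10110101101
Gen 7 (rule 90): 00110001100
Gen 8 (rule 109): 10110101101
Gen 9 (rule 22): 10000100001
Gen 10 (rule 165): 10110101101
Gen 11 (rule 90): 00110001100
Gen 12 (rule 109): 10110101101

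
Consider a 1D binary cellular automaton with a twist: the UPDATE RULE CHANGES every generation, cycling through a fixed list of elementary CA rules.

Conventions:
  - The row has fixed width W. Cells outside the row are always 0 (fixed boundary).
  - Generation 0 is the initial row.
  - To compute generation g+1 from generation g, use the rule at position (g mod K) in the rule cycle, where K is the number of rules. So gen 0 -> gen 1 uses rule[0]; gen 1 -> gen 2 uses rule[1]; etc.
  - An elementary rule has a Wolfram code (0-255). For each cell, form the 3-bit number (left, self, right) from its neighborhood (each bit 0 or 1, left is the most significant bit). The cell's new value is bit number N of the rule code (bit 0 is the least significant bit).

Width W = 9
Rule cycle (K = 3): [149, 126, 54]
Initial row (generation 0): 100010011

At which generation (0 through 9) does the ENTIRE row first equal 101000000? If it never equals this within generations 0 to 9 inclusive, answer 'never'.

Gen 0: 100010011
Gen 1 (rule 149): 111011000
Gen 2 (rule 126): 101111100
Gen 3 (rule 54): 110000010
Gen 4 (rule 149): 001111011
Gen 5 (rule 126): 011001111
Gen 6 (rule 54): 100110000
Gen 7 (rule 149): 110001111
Gen 8 (rule 126): 111011001
Gen 9 (rule 54): 000100111

Answer: never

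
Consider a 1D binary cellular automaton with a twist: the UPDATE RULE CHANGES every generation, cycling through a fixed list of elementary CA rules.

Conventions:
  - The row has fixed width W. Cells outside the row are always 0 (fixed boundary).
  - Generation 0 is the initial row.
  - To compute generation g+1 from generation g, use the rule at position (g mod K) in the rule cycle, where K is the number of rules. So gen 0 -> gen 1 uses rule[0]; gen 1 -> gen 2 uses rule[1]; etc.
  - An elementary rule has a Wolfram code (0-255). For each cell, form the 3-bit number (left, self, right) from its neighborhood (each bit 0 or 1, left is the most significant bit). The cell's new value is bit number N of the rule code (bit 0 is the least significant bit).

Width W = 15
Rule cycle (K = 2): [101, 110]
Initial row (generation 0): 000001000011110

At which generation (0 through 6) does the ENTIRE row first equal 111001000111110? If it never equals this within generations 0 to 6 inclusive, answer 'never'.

Gen 0: 000001000011110
Gen 1 (rule 101): 111101011000010
Gen 2 (rule 110): 100111111000110
Gen 3 (rule 101): 100000001010010
Gen 4 (rule 110): 100000011110110
Gen 5 (rule 101): 101111000011010
Gen 6 (rule 110): 111001000111110

Answer: 6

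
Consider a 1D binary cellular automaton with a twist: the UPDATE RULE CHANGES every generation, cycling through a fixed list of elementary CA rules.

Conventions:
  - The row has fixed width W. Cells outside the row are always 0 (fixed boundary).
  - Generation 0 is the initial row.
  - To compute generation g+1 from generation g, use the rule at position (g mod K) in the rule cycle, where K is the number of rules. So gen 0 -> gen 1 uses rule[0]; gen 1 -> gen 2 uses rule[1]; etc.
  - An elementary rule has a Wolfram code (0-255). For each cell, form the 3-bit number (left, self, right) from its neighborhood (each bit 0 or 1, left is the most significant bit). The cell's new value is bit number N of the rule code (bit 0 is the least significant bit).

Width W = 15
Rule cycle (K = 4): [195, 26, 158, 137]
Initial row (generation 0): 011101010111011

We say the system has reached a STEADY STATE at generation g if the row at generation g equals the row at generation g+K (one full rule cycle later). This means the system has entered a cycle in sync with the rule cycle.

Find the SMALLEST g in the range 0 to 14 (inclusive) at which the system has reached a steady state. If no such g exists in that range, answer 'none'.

Gen 0: 011101010111011
Gen 1 (rule 195): 101100000011001
Gen 2 (rule 26): 001010000110110
Gen 3 (rule 158): 011011001100101
Gen 4 (rule 137): 010010001000000
Gen 5 (rule 195): 100100110011111
Gen 6 (rule 26): 011011101110000
Gen 7 (rule 158): 110011001101000
Gen 8 (rule 137): 100010001000011
Gen 9 (rule 195): 001100110011101
Gen 10 (rule 26): 011011101110000
Gen 11 (rule 158): 110011001101000
Gen 12 (rule 137): 100010001000011
Gen 13 (rule 195): 001100110011101
Gen 14 (rule 26): 011011101110000
Gen 15 (rule 158): 110011001101000
Gen 16 (rule 137): 100010001000011
Gen 17 (rule 195): 001100110011101
Gen 18 (rule 26): 011011101110000

Answer: 6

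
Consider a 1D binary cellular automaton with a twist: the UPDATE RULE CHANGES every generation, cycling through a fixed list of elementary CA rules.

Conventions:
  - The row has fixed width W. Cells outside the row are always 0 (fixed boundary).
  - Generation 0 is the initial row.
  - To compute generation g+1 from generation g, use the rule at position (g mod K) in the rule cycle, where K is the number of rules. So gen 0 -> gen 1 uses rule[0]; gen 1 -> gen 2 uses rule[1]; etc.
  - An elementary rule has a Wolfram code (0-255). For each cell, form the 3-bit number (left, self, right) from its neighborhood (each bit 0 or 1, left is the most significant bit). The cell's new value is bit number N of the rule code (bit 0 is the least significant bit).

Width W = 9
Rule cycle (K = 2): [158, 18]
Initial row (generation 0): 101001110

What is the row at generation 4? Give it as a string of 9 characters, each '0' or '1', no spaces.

Answer: 000000000

Derivation:
Gen 0: 101001110
Gen 1 (rule 158): 101111101
Gen 2 (rule 18): 000000000
Gen 3 (rule 158): 000000000
Gen 4 (rule 18): 000000000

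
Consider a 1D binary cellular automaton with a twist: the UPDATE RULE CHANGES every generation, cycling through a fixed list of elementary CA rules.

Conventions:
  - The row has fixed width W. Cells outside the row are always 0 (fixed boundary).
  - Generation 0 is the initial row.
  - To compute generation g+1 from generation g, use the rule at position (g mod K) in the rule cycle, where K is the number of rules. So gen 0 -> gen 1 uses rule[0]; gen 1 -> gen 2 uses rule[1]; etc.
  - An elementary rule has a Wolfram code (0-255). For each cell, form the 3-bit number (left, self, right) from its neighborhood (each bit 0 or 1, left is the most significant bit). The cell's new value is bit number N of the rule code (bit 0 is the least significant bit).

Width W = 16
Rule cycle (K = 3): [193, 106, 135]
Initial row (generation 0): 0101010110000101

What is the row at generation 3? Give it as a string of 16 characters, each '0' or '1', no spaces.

Gen 0: 0101010110000101
Gen 1 (rule 193): 0000000010110000
Gen 2 (rule 106): 0000000101110000
Gen 3 (rule 135): 1111111100100111

Answer: 1111111100100111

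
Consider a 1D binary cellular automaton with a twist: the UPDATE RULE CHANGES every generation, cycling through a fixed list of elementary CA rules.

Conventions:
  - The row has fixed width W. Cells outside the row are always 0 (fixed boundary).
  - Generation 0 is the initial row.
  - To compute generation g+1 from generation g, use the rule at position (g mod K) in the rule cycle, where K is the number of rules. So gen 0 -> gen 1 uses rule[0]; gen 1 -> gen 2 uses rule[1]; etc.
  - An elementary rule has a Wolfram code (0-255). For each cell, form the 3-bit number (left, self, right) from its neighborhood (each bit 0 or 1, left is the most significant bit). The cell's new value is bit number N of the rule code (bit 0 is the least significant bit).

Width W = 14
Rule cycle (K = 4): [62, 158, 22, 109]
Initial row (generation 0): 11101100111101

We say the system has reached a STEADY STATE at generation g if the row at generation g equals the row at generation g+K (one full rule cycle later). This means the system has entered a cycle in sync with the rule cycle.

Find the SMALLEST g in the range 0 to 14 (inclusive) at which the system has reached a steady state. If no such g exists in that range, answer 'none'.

Answer: none

Derivation:
Gen 0: 11101100111101
Gen 1 (rule 62): 10011011100011
Gen 2 (rule 158): 11110011010110
Gen 3 (rule 22): 00001100010001
Gen 4 (rule 109): 11101101010101
Gen 5 (rule 62): 10011011111111
Gen 6 (rule 158): 11110011111110
Gen 7 (rule 22): 00001100000001
Gen 8 (rule 109): 11101101111101
Gen 9 (rule 62): 10011011000011
Gen 10 (rule 158): 11110010100110
Gen 11 (rule 22): 00001110111001
Gen 12 (rule 109): 11101011101001
Gen 13 (rule 62): 10011110011111
Gen 14 (rule 158): 11111101111110
Gen 15 (rule 22): 00000000000001
Gen 16 (rule 109): 11111111111101
Gen 17 (rule 62): 10000000000011
Gen 18 (rule 158): 11000000000110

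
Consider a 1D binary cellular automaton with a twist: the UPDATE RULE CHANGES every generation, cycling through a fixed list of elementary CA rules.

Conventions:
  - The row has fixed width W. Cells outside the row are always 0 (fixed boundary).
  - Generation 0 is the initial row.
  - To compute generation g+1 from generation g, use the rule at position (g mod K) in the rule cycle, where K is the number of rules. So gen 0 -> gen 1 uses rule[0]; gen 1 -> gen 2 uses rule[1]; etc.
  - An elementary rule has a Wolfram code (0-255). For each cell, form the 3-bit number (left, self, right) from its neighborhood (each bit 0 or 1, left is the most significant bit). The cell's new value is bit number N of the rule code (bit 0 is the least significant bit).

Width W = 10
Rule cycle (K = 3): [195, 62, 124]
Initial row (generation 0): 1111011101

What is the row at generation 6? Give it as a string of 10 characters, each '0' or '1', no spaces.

Gen 0: 1111011101
Gen 1 (rule 195): 0111001100
Gen 2 (rule 62): 1100111010
Gen 3 (rule 124): 1110101111
Gen 4 (rule 195): 0110000111
Gen 5 (rule 62): 1101001100
Gen 6 (rule 124): 1111101110

Answer: 1111101110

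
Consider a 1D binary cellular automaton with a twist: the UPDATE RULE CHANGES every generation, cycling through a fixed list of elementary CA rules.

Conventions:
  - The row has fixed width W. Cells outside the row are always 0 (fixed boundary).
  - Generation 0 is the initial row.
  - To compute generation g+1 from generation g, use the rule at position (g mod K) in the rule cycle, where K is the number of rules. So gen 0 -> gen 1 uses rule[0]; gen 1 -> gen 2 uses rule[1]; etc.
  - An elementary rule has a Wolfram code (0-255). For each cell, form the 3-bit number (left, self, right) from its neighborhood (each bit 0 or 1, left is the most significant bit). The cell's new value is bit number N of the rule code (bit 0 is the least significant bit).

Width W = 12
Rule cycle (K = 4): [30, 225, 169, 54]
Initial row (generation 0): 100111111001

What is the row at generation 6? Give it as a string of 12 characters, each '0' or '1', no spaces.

Gen 0: 100111111001
Gen 1 (rule 30): 111100000111
Gen 2 (rule 225): 011101110011
Gen 3 (rule 169): 011011100010
Gen 4 (rule 54): 100100010111
Gen 5 (rule 30): 111110110100
Gen 6 (rule 225): 011111011001

Answer: 011111011001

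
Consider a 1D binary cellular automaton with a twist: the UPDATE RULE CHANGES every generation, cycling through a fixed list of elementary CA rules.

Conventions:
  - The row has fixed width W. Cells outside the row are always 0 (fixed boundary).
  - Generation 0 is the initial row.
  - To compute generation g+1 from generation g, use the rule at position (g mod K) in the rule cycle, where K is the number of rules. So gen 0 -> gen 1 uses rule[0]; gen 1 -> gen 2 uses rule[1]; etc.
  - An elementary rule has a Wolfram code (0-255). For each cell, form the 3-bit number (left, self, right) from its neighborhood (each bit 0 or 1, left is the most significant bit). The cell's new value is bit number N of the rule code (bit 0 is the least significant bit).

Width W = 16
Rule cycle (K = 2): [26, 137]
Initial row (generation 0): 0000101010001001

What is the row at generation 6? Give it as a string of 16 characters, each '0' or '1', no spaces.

Answer: 1100000100000111

Derivation:
Gen 0: 0000101010001001
Gen 1 (rule 26): 0001000001010110
Gen 2 (rule 137): 1100011100000100
Gen 3 (rule 26): 1010110010001010
Gen 4 (rule 137): 0000100000100000
Gen 5 (rule 26): 0001010001010000
Gen 6 (rule 137): 1100000100000111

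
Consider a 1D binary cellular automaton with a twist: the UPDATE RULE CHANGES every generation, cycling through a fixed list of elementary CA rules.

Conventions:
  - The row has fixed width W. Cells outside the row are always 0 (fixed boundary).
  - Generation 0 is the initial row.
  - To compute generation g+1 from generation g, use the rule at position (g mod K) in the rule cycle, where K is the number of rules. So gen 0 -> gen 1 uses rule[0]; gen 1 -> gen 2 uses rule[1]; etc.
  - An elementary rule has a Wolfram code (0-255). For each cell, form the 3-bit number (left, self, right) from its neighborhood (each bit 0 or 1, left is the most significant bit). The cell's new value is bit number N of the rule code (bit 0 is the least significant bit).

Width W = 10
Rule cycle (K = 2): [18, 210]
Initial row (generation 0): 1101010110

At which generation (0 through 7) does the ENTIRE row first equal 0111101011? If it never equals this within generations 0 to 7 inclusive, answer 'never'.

Answer: never

Derivation:
Gen 0: 1101010110
Gen 1 (rule 18): 0000000001
Gen 2 (rule 210): 0000000010
Gen 3 (rule 18): 0000000101
Gen 4 (rule 210): 0000001000
Gen 5 (rule 18): 0000010100
Gen 6 (rule 210): 0000100010
Gen 7 (rule 18): 0001010101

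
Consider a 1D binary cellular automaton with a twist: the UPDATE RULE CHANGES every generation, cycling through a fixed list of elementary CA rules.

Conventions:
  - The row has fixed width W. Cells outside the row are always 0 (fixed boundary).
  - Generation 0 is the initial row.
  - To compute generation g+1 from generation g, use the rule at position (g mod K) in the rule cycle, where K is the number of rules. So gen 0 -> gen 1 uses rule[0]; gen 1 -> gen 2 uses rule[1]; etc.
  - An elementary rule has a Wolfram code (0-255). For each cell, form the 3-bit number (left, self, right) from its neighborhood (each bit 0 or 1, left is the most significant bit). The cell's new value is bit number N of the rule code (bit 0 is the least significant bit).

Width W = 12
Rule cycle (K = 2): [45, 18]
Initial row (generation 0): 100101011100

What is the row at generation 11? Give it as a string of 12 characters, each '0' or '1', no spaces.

Gen 0: 100101011100
Gen 1 (rule 45): 100111110001
Gen 2 (rule 18): 011000001010
Gen 3 (rule 45): 010011101110
Gen 4 (rule 18): 101100000001
Gen 5 (rule 45): 111001111101
Gen 6 (rule 18): 000110000000
Gen 7 (rule 45): 110100111111
Gen 8 (rule 18): 000011000000
Gen 9 (rule 45): 111010011111
Gen 10 (rule 18): 000001100000
Gen 11 (rule 45): 111101001111

Answer: 111101001111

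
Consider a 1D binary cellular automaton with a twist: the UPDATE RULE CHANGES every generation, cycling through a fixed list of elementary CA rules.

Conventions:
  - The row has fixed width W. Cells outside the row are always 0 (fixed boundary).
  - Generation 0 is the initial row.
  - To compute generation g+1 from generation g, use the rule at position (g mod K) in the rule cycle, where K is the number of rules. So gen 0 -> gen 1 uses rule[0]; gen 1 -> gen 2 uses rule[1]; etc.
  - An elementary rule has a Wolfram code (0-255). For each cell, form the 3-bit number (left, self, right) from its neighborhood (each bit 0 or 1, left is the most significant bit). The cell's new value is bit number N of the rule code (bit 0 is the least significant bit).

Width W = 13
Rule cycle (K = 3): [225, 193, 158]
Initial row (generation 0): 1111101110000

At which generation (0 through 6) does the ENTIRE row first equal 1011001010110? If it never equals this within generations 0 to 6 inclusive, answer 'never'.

Answer: never

Derivation:
Gen 0: 1111101110000
Gen 1 (rule 225): 0111110110111
Gen 2 (rule 193): 0011110010011
Gen 3 (rule 158): 0111101111110
Gen 4 (rule 225): 0011110111110
Gen 5 (rule 193): 1001110011110
Gen 6 (rule 158): 1111101111101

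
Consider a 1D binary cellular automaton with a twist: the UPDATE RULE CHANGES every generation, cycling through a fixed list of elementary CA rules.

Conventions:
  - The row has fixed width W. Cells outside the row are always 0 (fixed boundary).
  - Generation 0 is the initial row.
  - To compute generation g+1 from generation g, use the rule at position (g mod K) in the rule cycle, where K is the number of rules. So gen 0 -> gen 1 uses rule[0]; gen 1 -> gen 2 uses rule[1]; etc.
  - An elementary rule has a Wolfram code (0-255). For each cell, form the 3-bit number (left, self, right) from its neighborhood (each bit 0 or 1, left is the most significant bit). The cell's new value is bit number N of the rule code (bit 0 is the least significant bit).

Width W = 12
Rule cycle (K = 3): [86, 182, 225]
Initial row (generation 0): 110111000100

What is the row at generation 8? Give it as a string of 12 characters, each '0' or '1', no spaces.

Gen 0: 110111000100
Gen 1 (rule 86): 010001101110
Gen 2 (rule 182): 111010010101
Gen 3 (rule 225): 011100001010
Gen 4 (rule 86): 100110011011
Gen 5 (rule 182): 111001100100
Gen 6 (rule 225): 011000100001
Gen 7 (rule 86): 101101110011
Gen 8 (rule 182): 110010101100

Answer: 110010101100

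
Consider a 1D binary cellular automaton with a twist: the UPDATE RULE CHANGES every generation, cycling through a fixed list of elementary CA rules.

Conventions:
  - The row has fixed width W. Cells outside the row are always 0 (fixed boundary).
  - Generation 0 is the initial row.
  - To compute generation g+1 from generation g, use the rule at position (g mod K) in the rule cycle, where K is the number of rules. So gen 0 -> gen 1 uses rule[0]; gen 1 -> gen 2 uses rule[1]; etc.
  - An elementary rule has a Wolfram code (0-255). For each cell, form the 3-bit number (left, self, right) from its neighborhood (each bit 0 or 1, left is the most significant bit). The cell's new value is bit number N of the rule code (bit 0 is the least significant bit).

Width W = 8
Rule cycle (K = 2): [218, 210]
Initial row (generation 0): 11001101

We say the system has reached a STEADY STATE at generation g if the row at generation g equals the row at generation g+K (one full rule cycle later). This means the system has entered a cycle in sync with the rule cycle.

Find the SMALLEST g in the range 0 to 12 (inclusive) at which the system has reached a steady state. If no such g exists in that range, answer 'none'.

Answer: 3

Derivation:
Gen 0: 11001101
Gen 1 (rule 218): 11111100
Gen 2 (rule 210): 01111110
Gen 3 (rule 218): 11111111
Gen 4 (rule 210): 01111111
Gen 5 (rule 218): 11111111
Gen 6 (rule 210): 01111111
Gen 7 (rule 218): 11111111
Gen 8 (rule 210): 01111111
Gen 9 (rule 218): 11111111
Gen 10 (rule 210): 01111111
Gen 11 (rule 218): 11111111
Gen 12 (rule 210): 01111111
Gen 13 (rule 218): 11111111
Gen 14 (rule 210): 01111111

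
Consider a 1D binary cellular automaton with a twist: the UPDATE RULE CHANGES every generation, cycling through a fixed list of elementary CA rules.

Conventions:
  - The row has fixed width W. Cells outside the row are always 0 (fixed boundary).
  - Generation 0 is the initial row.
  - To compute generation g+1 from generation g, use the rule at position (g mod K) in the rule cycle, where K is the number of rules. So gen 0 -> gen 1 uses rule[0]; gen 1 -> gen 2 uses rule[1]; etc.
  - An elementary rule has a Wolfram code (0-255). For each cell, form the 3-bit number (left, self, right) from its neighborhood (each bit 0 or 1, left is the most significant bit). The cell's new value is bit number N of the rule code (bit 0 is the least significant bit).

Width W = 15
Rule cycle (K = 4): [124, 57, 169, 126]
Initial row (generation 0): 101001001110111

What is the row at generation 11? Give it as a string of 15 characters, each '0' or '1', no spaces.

Answer: 010110001010011

Derivation:
Gen 0: 101001001110111
Gen 1 (rule 124): 111101101011101
Gen 2 (rule 57): 100011010110010
Gen 3 (rule 169): 001010101100000
Gen 4 (rule 126): 011111111110000
Gen 5 (rule 124): 010000000011000
Gen 6 (rule 57): 001111111010111
Gen 7 (rule 169): 101111110101110
Gen 8 (rule 126): 111000011111011
Gen 9 (rule 124): 101100010001111
Gen 10 (rule 57): 011011001101000
Gen 11 (rule 169): 010110001010011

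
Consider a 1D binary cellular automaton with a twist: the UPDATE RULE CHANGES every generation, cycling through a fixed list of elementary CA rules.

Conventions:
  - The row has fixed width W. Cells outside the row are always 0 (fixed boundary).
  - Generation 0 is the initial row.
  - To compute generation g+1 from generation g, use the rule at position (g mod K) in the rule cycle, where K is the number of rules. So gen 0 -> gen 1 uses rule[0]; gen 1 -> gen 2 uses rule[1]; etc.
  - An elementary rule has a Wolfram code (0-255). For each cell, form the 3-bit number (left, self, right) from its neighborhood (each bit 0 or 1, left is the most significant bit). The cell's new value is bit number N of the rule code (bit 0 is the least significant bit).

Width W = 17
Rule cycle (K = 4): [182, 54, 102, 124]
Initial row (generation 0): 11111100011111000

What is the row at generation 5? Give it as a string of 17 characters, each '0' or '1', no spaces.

Answer: 00110010100100100

Derivation:
Gen 0: 11111100011111000
Gen 1 (rule 182): 01111010101110100
Gen 2 (rule 54): 10000111110001110
Gen 3 (rule 102): 10001000010010010
Gen 4 (rule 124): 11001100011011011
Gen 5 (rule 182): 00110010100100100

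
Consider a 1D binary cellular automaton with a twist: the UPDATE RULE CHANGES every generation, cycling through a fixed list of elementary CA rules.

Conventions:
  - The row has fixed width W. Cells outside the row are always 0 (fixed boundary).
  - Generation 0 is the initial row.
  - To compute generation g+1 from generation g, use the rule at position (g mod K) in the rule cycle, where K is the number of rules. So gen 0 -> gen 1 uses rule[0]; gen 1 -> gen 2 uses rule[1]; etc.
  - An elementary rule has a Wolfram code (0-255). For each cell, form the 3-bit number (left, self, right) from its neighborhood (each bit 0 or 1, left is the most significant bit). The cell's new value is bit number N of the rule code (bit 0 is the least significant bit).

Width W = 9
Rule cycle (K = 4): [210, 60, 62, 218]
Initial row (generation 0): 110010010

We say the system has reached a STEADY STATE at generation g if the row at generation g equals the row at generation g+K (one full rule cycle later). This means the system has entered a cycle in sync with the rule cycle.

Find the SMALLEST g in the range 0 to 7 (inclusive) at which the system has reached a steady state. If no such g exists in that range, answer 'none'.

Answer: none

Derivation:
Gen 0: 110010010
Gen 1 (rule 210): 011101101
Gen 2 (rule 60): 010011011
Gen 3 (rule 62): 111110110
Gen 4 (rule 218): 111110111
Gen 5 (rule 210): 011110011
Gen 6 (rule 60): 010001010
Gen 7 (rule 62): 111011111
Gen 8 (rule 218): 111011111
Gen 9 (rule 210): 011001111
Gen 10 (rule 60): 010101000
Gen 11 (rule 62): 111111100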